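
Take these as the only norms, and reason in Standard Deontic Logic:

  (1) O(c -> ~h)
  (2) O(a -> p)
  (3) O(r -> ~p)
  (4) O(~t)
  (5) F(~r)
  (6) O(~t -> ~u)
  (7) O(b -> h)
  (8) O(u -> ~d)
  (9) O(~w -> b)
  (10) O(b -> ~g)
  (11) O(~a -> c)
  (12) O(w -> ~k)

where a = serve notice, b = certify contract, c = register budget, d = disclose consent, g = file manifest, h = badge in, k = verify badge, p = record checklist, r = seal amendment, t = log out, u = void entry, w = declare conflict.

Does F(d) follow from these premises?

Premise 8 is O(u -> ~d), but O(u) is not derivable from the premises, so it does not yield O(~d).
No other premise forces O(~d). An ideal world satisfying every premise can still have d true, so F(d) is not derivable.

No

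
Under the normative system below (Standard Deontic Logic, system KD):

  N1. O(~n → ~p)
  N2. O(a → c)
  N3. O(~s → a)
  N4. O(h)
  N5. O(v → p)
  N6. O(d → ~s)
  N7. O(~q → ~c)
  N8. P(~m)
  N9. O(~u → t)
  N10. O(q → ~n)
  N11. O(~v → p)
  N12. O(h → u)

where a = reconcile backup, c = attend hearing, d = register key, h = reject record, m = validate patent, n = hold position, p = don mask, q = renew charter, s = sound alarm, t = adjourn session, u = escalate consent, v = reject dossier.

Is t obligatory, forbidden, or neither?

Neither

Premise 9 is O(~u → t), but O(~u) is not derivable from the premises, so it does not yield O(t).
No premise or chain of K-axiom applications forces O(t), and none forces O(~t). So t is neither obligatory nor forbidden under these norms.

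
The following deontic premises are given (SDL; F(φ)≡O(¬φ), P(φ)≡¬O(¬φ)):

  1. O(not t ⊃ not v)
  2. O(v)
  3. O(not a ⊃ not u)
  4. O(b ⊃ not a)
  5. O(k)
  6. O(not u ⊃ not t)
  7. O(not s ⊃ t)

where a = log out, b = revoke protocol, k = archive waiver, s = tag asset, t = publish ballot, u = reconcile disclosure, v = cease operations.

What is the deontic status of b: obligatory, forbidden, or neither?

From premise 2 we have O(v).
The contrapositive of premise 1 (O(not t ⊃ not v)) is O(v ⊃ t), and O(v) is already established, so O(t).
Premise 6 is O(not u ⊃ not t); contrapositively O(t ⊃ u). Since O(t) holds, K gives O(u).
The contrapositive of premise 3 (O(not a ⊃ not u)) is O(u ⊃ a), and O(u) is already established, so O(a).
Premise 4 is O(b ⊃ not a); contrapositively O(a ⊃ not b). Since O(a) holds, K gives O(not b).
Premises 5, 7 do not contribute to this derivation.
Thus O(not b), which is F(b): b is forbidden.

Forbidden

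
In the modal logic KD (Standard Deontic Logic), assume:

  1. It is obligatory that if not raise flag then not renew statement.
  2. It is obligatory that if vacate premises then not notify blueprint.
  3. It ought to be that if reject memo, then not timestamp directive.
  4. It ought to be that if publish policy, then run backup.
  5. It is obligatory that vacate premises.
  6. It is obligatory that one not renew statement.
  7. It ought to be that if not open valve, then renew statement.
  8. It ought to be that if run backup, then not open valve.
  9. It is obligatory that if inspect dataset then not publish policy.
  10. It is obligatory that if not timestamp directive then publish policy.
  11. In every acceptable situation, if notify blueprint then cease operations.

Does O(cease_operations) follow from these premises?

No

Premise 11 is O(notify_blueprint → cease_operations), but O(notify_blueprint) is not derivable from the premises, so it does not yield O(cease_operations).
No other premise forces O(cease_operations). An ideal world satisfying every premise can still have cease_operations false, so O(cease_operations) is not derivable.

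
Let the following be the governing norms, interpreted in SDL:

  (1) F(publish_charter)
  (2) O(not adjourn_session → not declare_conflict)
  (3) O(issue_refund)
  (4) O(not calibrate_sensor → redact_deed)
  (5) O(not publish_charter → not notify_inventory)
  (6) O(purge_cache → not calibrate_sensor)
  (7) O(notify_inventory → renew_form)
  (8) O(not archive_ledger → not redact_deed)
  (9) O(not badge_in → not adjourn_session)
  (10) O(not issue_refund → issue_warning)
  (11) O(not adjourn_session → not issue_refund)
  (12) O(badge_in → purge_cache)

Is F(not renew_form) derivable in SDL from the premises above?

Premise 7 is O(notify_inventory → renew_form), but O(notify_inventory) is not derivable from the premises, so it does not yield O(renew_form).
No other premise forces O(renew_form). An ideal world satisfying every premise can still have not renew_form true, so F(not renew_form) is not derivable.

No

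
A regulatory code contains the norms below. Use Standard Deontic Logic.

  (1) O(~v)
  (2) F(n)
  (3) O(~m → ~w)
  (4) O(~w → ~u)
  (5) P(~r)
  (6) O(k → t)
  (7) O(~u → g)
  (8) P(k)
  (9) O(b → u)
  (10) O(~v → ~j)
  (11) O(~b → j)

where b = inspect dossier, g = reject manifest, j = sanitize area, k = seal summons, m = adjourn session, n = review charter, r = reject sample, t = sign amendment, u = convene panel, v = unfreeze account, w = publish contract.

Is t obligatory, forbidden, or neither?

Premise 6 is O(k → t), but O(k) is not derivable from the premises (the permission P(k) asserts only ~O(~k), not O(k)), so it does not yield O(t).
No premise or chain of K-axiom applications forces O(t), and none forces O(~t). So t is neither obligatory nor forbidden under these norms.

Neither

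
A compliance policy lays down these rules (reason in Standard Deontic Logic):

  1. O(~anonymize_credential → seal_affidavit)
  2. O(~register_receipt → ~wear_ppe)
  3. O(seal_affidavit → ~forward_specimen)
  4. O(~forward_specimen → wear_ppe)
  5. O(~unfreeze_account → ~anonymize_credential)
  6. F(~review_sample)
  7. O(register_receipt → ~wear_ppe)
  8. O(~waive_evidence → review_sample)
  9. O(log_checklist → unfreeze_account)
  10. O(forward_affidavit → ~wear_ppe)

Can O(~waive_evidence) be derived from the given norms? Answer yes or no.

Premise 8 is O(~waive_evidence → review_sample); even if O(review_sample) held, inferring O(~waive_evidence) would be affirming the consequent — invalid.
No other premise forces O(~waive_evidence). An ideal world satisfying every premise can still have ~waive_evidence false, so O(~waive_evidence) is not derivable.

No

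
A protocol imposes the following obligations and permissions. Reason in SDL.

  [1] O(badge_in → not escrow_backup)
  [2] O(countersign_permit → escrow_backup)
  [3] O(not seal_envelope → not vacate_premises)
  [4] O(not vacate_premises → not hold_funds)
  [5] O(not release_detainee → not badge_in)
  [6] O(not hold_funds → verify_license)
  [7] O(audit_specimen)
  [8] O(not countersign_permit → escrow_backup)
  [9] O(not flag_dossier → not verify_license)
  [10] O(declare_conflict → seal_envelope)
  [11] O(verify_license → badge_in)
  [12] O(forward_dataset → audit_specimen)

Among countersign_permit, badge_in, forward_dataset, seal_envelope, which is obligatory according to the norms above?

seal_envelope

Premises 8 and 2 cover both cases: O(not countersign_permit → escrow_backup) and O(countersign_permit → escrow_backup). Since not countersign_permit ∨ countersign_permit is a tautology, O(escrow_backup) follows.
The contrapositive of premise 1 (O(badge_in → not escrow_backup)) is O(escrow_backup → not badge_in), and O(escrow_backup) is already established, so O(not badge_in).
Premise 11 is O(verify_license → badge_in); contrapositively O(not badge_in → not verify_license). Since O(not badge_in) holds, K gives O(not verify_license).
Premise 6 is O(not hold_funds → verify_license); contrapositively O(not verify_license → hold_funds). Since O(not verify_license) holds, K gives O(hold_funds).
The contrapositive of premise 4 (O(not vacate_premises → not hold_funds)) is O(hold_funds → vacate_premises), and O(hold_funds) is already established, so O(vacate_premises).
Premise 3, O(not seal_envelope → not vacate_premises), contraposes to O(vacate_premises → seal_envelope); with O(vacate_premises) we get O(seal_envelope).
So O(seal_envelope) holds — seal_envelope is obligatory. None of the other listed options is made obligatory by any chain of premises.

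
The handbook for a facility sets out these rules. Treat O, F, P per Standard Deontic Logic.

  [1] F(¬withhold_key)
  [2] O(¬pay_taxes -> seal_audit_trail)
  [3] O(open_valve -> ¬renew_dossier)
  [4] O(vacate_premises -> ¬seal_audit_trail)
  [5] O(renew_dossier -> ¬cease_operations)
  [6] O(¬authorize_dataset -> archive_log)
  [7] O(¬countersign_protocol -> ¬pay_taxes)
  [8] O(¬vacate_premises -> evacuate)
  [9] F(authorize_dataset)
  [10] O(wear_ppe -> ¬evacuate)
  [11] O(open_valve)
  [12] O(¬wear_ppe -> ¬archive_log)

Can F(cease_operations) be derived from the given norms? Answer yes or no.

Premise 5 is O(renew_dossier -> ¬cease_operations), but O(renew_dossier) is not derivable from the premises, so it does not yield O(¬cease_operations).
No other premise forces O(¬cease_operations). An ideal world satisfying every premise can still have cease_operations true, so F(cease_operations) is not derivable.

No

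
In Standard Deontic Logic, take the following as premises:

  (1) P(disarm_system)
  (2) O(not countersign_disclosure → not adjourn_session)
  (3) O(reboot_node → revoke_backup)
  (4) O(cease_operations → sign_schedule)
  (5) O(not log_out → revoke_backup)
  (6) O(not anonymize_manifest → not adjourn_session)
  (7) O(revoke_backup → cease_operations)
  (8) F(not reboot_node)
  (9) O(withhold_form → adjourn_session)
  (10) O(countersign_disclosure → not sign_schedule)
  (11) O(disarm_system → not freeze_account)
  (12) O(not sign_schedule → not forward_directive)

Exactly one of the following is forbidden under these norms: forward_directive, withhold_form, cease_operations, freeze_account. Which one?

Premise 8, F(not reboot_node), is equivalent to O(reboot_node).
With premise 3, O(reboot_node → revoke_backup), the K-axiom yields O(revoke_backup).
Applying K to premise 7 (O(revoke_backup → cease_operations)) and O(revoke_backup) yields O(cease_operations).
Applying K to premise 4 (O(cease_operations → sign_schedule)) and O(cease_operations) yields O(sign_schedule).
Premise 10 is O(countersign_disclosure → not sign_schedule); contrapositively O(sign_schedule → not countersign_disclosure). Since O(sign_schedule) holds, K gives O(not countersign_disclosure).
Applying K to premise 2 (O(not countersign_disclosure → not adjourn_session)) and O(not countersign_disclosure) yields O(not adjourn_session).
The contrapositive of premise 9 (O(withhold_form → adjourn_session)) is O(not adjourn_session → not withhold_form), and O(not adjourn_session) is already established, so O(not withhold_form).
So O(not withhold_form) holds, i.e. withhold_form is forbidden. None of the other listed options is forbidden under the premises.

withhold_form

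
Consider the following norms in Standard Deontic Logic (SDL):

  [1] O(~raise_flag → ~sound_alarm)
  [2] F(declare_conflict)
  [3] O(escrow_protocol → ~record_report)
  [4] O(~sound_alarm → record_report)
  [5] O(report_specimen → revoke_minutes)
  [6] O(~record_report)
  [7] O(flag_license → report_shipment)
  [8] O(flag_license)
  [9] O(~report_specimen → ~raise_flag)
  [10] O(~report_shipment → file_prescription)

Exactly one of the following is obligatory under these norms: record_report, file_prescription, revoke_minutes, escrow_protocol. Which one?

revoke_minutes

From premise 6 we have O(~record_report).
Premise 4, O(~sound_alarm → record_report), contraposes to O(~record_report → sound_alarm); with O(~record_report) we get O(sound_alarm).
Premise 1 is O(~raise_flag → ~sound_alarm); contrapositively O(sound_alarm → raise_flag). Since O(sound_alarm) holds, K gives O(raise_flag).
Premise 9, O(~report_specimen → ~raise_flag), contraposes to O(raise_flag → report_specimen); with O(raise_flag) we get O(report_specimen).
Applying K to premise 5 (O(report_specimen → revoke_minutes)) and O(report_specimen) yields O(revoke_minutes).
So O(revoke_minutes) holds — revoke_minutes is obligatory. None of the other listed options is made obligatory by any chain of premises.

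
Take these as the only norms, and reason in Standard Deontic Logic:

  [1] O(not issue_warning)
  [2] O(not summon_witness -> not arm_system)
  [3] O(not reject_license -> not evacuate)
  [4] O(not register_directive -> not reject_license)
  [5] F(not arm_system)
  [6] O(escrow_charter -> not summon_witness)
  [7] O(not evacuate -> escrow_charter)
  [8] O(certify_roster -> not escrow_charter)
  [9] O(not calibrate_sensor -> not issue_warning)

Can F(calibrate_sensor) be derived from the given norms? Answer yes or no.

Premise 9 is O(not calibrate_sensor -> not issue_warning); even if O(not issue_warning) held, inferring O(not calibrate_sensor) would be affirming the consequent — invalid.
No other premise forces O(not calibrate_sensor). An ideal world satisfying every premise can still have calibrate_sensor true, so F(calibrate_sensor) is not derivable.

No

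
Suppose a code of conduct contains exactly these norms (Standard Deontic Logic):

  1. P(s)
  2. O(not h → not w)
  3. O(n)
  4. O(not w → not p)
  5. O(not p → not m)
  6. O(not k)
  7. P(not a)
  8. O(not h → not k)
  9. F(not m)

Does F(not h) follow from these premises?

Yes

Premise 9 is F(not m), i.e. O(m).
Premise 5 is O(not p → not m); contrapositively O(m → p). Since O(m) holds, K gives O(p).
The contrapositive of premise 4 (O(not w → not p)) is O(p → w), and O(p) is already established, so O(w).
Premise 2 is O(not h → not w); contrapositively O(w → h). Since O(w) holds, K gives O(h).
Premises 1, 3, 6, 7, 8 do not contribute to this derivation.
So O(h) holds, i.e. F(not h). The claim follows.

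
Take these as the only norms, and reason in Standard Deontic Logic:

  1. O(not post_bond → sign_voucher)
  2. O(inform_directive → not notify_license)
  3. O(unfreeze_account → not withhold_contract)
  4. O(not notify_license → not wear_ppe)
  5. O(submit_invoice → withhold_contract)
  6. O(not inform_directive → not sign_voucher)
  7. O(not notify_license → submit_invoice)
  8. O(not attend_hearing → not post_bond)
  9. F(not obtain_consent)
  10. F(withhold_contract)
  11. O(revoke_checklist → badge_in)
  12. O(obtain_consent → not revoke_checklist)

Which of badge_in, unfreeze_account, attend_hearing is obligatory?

attend_hearing

Premise 10 is F(withhold_contract), i.e. O(not withhold_contract).
The contrapositive of premise 5 (O(submit_invoice → withhold_contract)) is O(not withhold_contract → not submit_invoice), and O(not withhold_contract) is already established, so O(not submit_invoice).
The contrapositive of premise 7 (O(not notify_license → submit_invoice)) is O(not submit_invoice → notify_license), and O(not submit_invoice) is already established, so O(notify_license).
Premise 2 is O(inform_directive → not notify_license); contrapositively O(notify_license → not inform_directive). Since O(notify_license) holds, K gives O(not inform_directive).
From O(not inform_directive) and premise 6, O(not inform_directive → not sign_voucher), we obtain O(not sign_voucher).
Premise 1 is O(not post_bond → sign_voucher); contrapositively O(not sign_voucher → post_bond). Since O(not sign_voucher) holds, K gives O(post_bond).
Premise 8 is O(not attend_hearing → not post_bond); contrapositively O(post_bond → attend_hearing). Since O(post_bond) holds, K gives O(attend_hearing).
So O(attend_hearing) holds — attend_hearing is obligatory. None of the other listed options is made obligatory by any chain of premises.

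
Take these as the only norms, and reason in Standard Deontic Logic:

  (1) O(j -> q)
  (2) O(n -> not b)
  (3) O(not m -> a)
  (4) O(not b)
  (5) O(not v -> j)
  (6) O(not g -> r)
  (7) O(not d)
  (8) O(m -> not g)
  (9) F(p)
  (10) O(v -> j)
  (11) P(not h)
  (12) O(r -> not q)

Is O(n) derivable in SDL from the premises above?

No

Premise 2 is O(n -> not b); even if O(not b) held, inferring O(n) would be affirming the consequent — invalid.
No other premise forces O(n). An ideal world satisfying every premise can still have n false, so O(n) is not derivable.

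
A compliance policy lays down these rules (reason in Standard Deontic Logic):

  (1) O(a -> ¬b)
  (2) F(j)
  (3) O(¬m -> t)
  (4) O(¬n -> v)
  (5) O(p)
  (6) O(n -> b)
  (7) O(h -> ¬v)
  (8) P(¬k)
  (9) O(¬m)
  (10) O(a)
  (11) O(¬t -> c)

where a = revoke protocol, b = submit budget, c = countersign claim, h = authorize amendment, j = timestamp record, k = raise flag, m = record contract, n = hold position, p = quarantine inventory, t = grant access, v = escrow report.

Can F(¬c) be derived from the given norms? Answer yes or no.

Premise 11 is O(¬t -> c), but O(¬t) is not derivable from the premises, so it does not yield O(c).
No other premise forces O(c). An ideal world satisfying every premise can still have ¬c true, so F(¬c) is not derivable.

No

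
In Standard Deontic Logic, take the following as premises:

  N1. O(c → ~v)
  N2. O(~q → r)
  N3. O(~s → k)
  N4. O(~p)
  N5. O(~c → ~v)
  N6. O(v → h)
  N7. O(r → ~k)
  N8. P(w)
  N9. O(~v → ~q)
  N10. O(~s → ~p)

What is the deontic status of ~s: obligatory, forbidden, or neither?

By case analysis on ~c: premise 5 gives O(~c → ~v) and premise 1 gives O(c → ~v), so O(~v) either way.
Applying K to premise 9 (O(~v → ~q)) and O(~v) yields O(~q).
Applying K to premise 2 (O(~q → r)) and O(~q) yields O(r).
From O(r) and premise 7, O(r → ~k), we obtain O(~k).
The contrapositive of premise 3 (O(~s → k)) is O(~k → s), and O(~k) is already established, so O(s).
Premises 4, 6, 8, 10 do not contribute to this derivation.
Thus O(s), which is F(~s): ~s is forbidden.

Forbidden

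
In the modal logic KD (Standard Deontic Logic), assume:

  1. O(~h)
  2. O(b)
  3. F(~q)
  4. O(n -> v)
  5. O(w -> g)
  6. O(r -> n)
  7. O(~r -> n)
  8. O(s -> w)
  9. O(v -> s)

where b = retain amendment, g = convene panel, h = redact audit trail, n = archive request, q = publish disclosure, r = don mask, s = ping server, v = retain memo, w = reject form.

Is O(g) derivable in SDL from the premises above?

Yes

Premises 6 and 7 cover both cases: O(r -> n) and O(~r -> n). Since r ∨ ~r is a tautology, O(n) follows.
From O(n) and premise 4, O(n -> v), we obtain O(v).
Premise 9 is O(v -> s); since O(v), deontic closure gives O(s).
Applying K to premise 8 (O(s -> w)) and O(s) yields O(w).
Applying K to premise 5 (O(w -> g)) and O(w) yields O(g).
Premises 1, 2, 3 do not contribute to this derivation.
So O(g) follows.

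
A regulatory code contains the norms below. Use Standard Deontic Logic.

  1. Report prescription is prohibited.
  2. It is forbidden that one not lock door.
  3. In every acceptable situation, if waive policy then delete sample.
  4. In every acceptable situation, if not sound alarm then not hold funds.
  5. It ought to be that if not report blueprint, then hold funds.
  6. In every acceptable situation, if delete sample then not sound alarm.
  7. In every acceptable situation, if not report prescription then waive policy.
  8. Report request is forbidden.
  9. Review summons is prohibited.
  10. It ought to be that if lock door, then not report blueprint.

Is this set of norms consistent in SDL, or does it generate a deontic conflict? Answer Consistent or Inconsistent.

Inconsistent

Premise 2 is F(¬lock_door), i.e. O(lock_door).
Applying K to premise 10 (O(lock_door → ¬report_blueprint)) and O(lock_door) yields O(¬report_blueprint).
From O(¬report_blueprint) and premise 5, O(¬report_blueprint → hold_funds), we obtain O(hold_funds).
Premise 4 is O(¬sound_alarm → ¬hold_funds); contrapositively O(hold_funds → sound_alarm). Since O(hold_funds) holds, K gives O(sound_alarm).
Premise 6, O(delete_sample → ¬sound_alarm), contraposes to O(sound_alarm → ¬delete_sample); with O(sound_alarm) we get O(¬delete_sample).
The contrapositive of premise 3 (O(waive_policy → delete_sample)) is O(¬delete_sample → ¬waive_policy), and O(¬delete_sample) is already established, so O(¬waive_policy).
The contrapositive of premise 7 (O(¬report_prescription → waive_policy)) is O(¬waive_policy → report_prescription), and O(¬waive_policy) is already established, so O(report_prescription).
However, F(report_prescription) at premise 1 amounts to O(¬report_prescription).
We now have both O(report_prescription) and O(¬report_prescription) — report_prescription is simultaneously obligatory and forbidden, violating the D-axiom.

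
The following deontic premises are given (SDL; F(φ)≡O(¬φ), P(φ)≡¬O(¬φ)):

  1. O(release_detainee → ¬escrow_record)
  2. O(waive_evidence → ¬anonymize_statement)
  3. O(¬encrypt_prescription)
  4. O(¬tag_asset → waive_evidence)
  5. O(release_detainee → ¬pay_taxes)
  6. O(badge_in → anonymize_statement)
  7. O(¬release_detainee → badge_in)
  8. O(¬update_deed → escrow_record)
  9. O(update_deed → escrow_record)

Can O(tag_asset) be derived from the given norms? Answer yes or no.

Yes

Premises 9 and 8 are O(update_deed → escrow_record) and O(¬update_deed → escrow_record); every ideal world satisfies update_deed or ¬update_deed, so in either case escrow_record holds — hence O(escrow_record).
The contrapositive of premise 1 (O(release_detainee → ¬escrow_record)) is O(escrow_record → ¬release_detainee), and O(escrow_record) is already established, so O(¬release_detainee).
Applying K to premise 7 (O(¬release_detainee → badge_in)) and O(¬release_detainee) yields O(badge_in).
Premise 6 is O(badge_in → anonymize_statement); since O(badge_in), deontic closure gives O(anonymize_statement).
The contrapositive of premise 2 (O(waive_evidence → ¬anonymize_statement)) is O(anonymize_statement → ¬waive_evidence), and O(anonymize_statement) is already established, so O(¬waive_evidence).
Premise 4 is O(¬tag_asset → waive_evidence); contrapositively O(¬waive_evidence → tag_asset). Since O(¬waive_evidence) holds, K gives O(tag_asset).
Premises 3, 5 do not contribute to this derivation.
So O(tag_asset) follows.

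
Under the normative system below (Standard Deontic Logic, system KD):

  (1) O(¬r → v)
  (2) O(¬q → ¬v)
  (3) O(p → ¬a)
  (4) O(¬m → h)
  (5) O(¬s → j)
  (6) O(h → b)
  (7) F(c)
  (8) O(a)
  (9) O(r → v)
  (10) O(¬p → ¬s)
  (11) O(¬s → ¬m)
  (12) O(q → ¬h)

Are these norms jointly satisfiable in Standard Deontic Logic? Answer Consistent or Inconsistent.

Inconsistent

Premises 9 and 1 are O(r → v) and O(¬r → v); every ideal world satisfies r or ¬r, so in either case v holds — hence O(v).
Premise 2, O(¬q → ¬v), contraposes to O(v → q); with O(v) we get O(q).
Applying K to premise 12 (O(q → ¬h)) and O(q) yields O(¬h).
Premise 4 is O(¬m → h); contrapositively O(¬h → m). Since O(¬h) holds, K gives O(m).
Premise 11 is O(¬s → ¬m); contrapositively O(m → s). Since O(m) holds, K gives O(s).
Premise 10, O(¬p → ¬s), contraposes to O(s → p); with O(s) we get O(p).
With premise 3, O(p → ¬a), the K-axiom yields O(¬a).
However, premise 8 gives O(a).
We now have both O(¬a) and O(a) — a is simultaneously obligatory and forbidden, violating the D-axiom.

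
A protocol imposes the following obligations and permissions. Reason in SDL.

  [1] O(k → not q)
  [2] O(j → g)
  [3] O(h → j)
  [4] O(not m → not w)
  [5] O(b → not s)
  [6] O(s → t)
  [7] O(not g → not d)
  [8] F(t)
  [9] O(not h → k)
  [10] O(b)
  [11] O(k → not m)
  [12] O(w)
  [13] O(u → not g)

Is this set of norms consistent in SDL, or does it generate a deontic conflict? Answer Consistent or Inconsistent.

Premise 6 is O(s → t), but O(s) is not derivable from the premises, so it does not yield O(t).
So O(t) is not derivable, and the apparent clash with O(not t) does not arise.
A world satisfying every obligation exists (e.g. b=true, d=false, g=true, h=true, j=true, k=false, m=true, q=false, s=false, t=false, u=false, w=true); no atom is both obligatory and forbidden, so the set is consistent.

Consistent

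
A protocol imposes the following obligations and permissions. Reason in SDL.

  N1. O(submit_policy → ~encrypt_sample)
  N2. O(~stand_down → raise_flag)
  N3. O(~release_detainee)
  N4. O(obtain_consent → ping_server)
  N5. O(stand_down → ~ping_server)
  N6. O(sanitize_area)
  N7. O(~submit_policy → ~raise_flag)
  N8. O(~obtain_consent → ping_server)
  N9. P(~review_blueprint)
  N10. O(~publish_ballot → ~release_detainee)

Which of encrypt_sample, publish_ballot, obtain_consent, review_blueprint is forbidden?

encrypt_sample

By case analysis on ~obtain_consent: premise 8 gives O(~obtain_consent → ping_server) and premise 4 gives O(obtain_consent → ping_server), so O(ping_server) either way.
The contrapositive of premise 5 (O(stand_down → ~ping_server)) is O(ping_server → ~stand_down), and O(ping_server) is already established, so O(~stand_down).
Applying K to premise 2 (O(~stand_down → raise_flag)) and O(~stand_down) yields O(raise_flag).
Premise 7 is O(~submit_policy → ~raise_flag); contrapositively O(raise_flag → submit_policy). Since O(raise_flag) holds, K gives O(submit_policy).
Premise 1 is O(submit_policy → ~encrypt_sample); since O(submit_policy), deontic closure gives O(~encrypt_sample).
So O(~encrypt_sample) holds, i.e. encrypt_sample is forbidden. None of the other listed options is forbidden under the premises.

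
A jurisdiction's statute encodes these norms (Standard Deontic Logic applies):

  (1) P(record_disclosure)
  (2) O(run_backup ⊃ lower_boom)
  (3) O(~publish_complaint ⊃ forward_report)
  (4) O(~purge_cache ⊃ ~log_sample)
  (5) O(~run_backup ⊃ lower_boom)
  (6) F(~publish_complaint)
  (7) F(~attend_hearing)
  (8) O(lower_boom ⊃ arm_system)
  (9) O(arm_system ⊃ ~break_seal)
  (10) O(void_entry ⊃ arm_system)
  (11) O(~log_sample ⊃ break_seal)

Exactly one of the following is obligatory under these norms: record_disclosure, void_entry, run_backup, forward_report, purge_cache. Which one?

Premises 5 and 2 cover both cases: O(~run_backup ⊃ lower_boom) and O(run_backup ⊃ lower_boom). Since ~run_backup ∨ run_backup is a tautology, O(lower_boom) follows.
Premise 8 is O(lower_boom ⊃ arm_system); since O(lower_boom), deontic closure gives O(arm_system).
With premise 9, O(arm_system ⊃ ~break_seal), the K-axiom yields O(~break_seal).
Premise 11, O(~log_sample ⊃ break_seal), contraposes to O(~break_seal ⊃ log_sample); with O(~break_seal) we get O(log_sample).
Premise 4, O(~purge_cache ⊃ ~log_sample), contraposes to O(log_sample ⊃ purge_cache); with O(log_sample) we get O(purge_cache).
So O(purge_cache) holds — purge_cache is obligatory. None of the other listed options is made obligatory by any chain of premises.

purge_cache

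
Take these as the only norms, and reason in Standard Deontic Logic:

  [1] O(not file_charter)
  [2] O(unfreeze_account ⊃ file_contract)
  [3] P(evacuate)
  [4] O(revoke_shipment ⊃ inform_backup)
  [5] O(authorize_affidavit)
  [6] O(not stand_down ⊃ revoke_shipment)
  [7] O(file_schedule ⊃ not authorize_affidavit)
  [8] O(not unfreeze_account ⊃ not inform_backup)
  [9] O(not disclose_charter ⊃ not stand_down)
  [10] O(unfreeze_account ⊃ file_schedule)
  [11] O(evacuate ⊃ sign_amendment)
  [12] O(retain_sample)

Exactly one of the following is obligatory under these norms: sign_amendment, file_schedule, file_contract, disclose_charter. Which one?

Premise 5 states O(authorize_affidavit) outright.
Premise 7, O(file_schedule ⊃ not authorize_affidavit), contraposes to O(authorize_affidavit ⊃ not file_schedule); with O(authorize_affidavit) we get O(not file_schedule).
Premise 10 is O(unfreeze_account ⊃ file_schedule); contrapositively O(not file_schedule ⊃ not unfreeze_account). Since O(not file_schedule) holds, K gives O(not unfreeze_account).
From O(not unfreeze_account) and premise 8, O(not unfreeze_account ⊃ not inform_backup), we obtain O(not inform_backup).
The contrapositive of premise 4 (O(revoke_shipment ⊃ inform_backup)) is O(not inform_backup ⊃ not revoke_shipment), and O(not inform_backup) is already established, so O(not revoke_shipment).
Premise 6 is O(not stand_down ⊃ revoke_shipment); contrapositively O(not revoke_shipment ⊃ stand_down). Since O(not revoke_shipment) holds, K gives O(stand_down).
Premise 9, O(not disclose_charter ⊃ not stand_down), contraposes to O(stand_down ⊃ disclose_charter); with O(stand_down) we get O(disclose_charter).
So O(disclose_charter) holds — disclose_charter is obligatory. None of the other listed options is made obligatory by any chain of premises.

disclose_charter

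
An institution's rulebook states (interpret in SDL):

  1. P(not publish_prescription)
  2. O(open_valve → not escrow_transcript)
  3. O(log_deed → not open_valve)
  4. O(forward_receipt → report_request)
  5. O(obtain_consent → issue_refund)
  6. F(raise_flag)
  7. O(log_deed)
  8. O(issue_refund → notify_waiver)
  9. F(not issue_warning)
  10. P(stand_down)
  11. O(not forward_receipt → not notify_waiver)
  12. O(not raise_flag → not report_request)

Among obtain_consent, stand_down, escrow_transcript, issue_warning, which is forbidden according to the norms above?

obtain_consent

Premise 6 is F(raise_flag), i.e. O(not raise_flag).
From O(not raise_flag) and premise 12, O(not raise_flag → not report_request), we obtain O(not report_request).
Premise 4, O(forward_receipt → report_request), contraposes to O(not report_request → not forward_receipt); with O(not report_request) we get O(not forward_receipt).
With premise 11, O(not forward_receipt → not notify_waiver), the K-axiom yields O(not notify_waiver).
The contrapositive of premise 8 (O(issue_refund → notify_waiver)) is O(not notify_waiver → not issue_refund), and O(not notify_waiver) is already established, so O(not issue_refund).
The contrapositive of premise 5 (O(obtain_consent → issue_refund)) is O(not issue_refund → not obtain_consent), and O(not issue_refund) is already established, so O(not obtain_consent).
So O(not obtain_consent) holds, i.e. obtain_consent is forbidden. None of the other listed options is forbidden under the premises.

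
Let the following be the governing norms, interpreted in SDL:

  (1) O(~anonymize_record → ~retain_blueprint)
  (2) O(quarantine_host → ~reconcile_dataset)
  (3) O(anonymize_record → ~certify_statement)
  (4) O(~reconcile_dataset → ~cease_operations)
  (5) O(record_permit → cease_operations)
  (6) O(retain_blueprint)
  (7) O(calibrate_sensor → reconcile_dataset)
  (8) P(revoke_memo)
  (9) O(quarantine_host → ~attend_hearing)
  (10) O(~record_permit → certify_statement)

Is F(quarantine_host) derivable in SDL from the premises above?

From premise 6 we have O(retain_blueprint).
Premise 1 is O(~anonymize_record → ~retain_blueprint); contrapositively O(retain_blueprint → anonymize_record). Since O(retain_blueprint) holds, K gives O(anonymize_record).
From O(anonymize_record) and premise 3, O(anonymize_record → ~certify_statement), we obtain O(~certify_statement).
Premise 10 is O(~record_permit → certify_statement); contrapositively O(~certify_statement → record_permit). Since O(~certify_statement) holds, K gives O(record_permit).
Premise 5 is O(record_permit → cease_operations); since O(record_permit), deontic closure gives O(cease_operations).
Premise 4, O(~reconcile_dataset → ~cease_operations), contraposes to O(cease_operations → reconcile_dataset); with O(cease_operations) we get O(reconcile_dataset).
Premise 2 is O(quarantine_host → ~reconcile_dataset); contrapositively O(reconcile_dataset → ~quarantine_host). Since O(reconcile_dataset) holds, K gives O(~quarantine_host).
Premises 7, 8, 9 do not contribute to this derivation.
So O(~quarantine_host) holds, i.e. F(quarantine_host). The claim follows.

Yes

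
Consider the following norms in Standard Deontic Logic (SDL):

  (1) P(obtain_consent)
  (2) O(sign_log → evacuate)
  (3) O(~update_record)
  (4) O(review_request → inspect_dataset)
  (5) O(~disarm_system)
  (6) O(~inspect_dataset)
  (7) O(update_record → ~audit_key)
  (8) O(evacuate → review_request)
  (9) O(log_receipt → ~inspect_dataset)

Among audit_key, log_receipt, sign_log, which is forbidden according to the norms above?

From premise 6 we have O(~inspect_dataset).
Premise 4 is O(review_request → inspect_dataset); contrapositively O(~inspect_dataset → ~review_request). Since O(~inspect_dataset) holds, K gives O(~review_request).
Premise 8, O(evacuate → review_request), contraposes to O(~review_request → ~evacuate); with O(~review_request) we get O(~evacuate).
Premise 2, O(sign_log → evacuate), contraposes to O(~evacuate → ~sign_log); with O(~evacuate) we get O(~sign_log).
So O(~sign_log) holds, i.e. sign_log is forbidden. None of the other listed options is forbidden under the premises.

sign_log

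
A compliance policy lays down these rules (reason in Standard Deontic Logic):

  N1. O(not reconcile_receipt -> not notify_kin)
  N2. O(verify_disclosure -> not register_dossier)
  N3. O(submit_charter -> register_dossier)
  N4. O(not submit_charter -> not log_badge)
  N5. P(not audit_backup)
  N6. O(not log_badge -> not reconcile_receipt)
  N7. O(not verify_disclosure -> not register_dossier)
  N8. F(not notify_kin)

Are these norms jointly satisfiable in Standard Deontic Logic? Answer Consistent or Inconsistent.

Premises 2 and 7 are O(verify_disclosure -> not register_dossier) and O(not verify_disclosure -> not register_dossier); every ideal world satisfies verify_disclosure or not verify_disclosure, so in either case not register_dossier holds — hence O(not register_dossier).
Premise 3, O(submit_charter -> register_dossier), contraposes to O(not register_dossier -> not submit_charter); with O(not register_dossier) we get O(not submit_charter).
Applying K to premise 4 (O(not submit_charter -> not log_badge)) and O(not submit_charter) yields O(not log_badge).
From O(not log_badge) and premise 6, O(not log_badge -> not reconcile_receipt), we obtain O(not reconcile_receipt).
From O(not reconcile_receipt) and premise 1, O(not reconcile_receipt -> not notify_kin), we obtain O(not notify_kin).
Yet premise 8 is F(not notify_kin), i.e. O(notify_kin).
We now have both O(not notify_kin) and O(notify_kin) — notify_kin is simultaneously obligatory and forbidden, violating the D-axiom.

Inconsistent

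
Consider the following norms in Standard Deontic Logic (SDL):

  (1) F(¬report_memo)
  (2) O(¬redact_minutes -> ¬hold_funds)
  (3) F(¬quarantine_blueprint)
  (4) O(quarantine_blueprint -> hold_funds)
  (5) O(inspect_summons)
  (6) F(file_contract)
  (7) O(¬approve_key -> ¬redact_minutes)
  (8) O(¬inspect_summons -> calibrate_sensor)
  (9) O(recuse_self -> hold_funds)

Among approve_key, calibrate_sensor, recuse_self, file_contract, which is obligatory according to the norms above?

approve_key

Premise 3, F(¬quarantine_blueprint), is equivalent to O(quarantine_blueprint).
Applying K to premise 4 (O(quarantine_blueprint -> hold_funds)) and O(quarantine_blueprint) yields O(hold_funds).
Premise 2 is O(¬redact_minutes -> ¬hold_funds); contrapositively O(hold_funds -> redact_minutes). Since O(hold_funds) holds, K gives O(redact_minutes).
The contrapositive of premise 7 (O(¬approve_key -> ¬redact_minutes)) is O(redact_minutes -> approve_key), and O(redact_minutes) is already established, so O(approve_key).
So O(approve_key) holds — approve_key is obligatory. None of the other listed options is made obligatory by any chain of premises.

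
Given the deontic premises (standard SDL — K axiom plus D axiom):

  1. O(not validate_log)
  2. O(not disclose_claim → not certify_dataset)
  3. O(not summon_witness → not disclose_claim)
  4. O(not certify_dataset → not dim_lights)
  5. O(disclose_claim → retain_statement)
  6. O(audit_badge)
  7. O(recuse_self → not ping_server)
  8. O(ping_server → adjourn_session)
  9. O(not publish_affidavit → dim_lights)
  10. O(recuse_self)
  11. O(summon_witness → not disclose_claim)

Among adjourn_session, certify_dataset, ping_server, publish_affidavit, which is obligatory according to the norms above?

By case analysis on summon_witness: premise 11 gives O(summon_witness → not disclose_claim) and premise 3 gives O(not summon_witness → not disclose_claim), so O(not disclose_claim) either way.
Applying K to premise 2 (O(not disclose_claim → not certify_dataset)) and O(not disclose_claim) yields O(not certify_dataset).
From O(not certify_dataset) and premise 4, O(not certify_dataset → not dim_lights), we obtain O(not dim_lights).
Premise 9, O(not publish_affidavit → dim_lights), contraposes to O(not dim_lights → publish_affidavit); with O(not dim_lights) we get O(publish_affidavit).
So O(publish_affidavit) holds — publish_affidavit is obligatory. None of the other listed options is made obligatory by any chain of premises.

publish_affidavit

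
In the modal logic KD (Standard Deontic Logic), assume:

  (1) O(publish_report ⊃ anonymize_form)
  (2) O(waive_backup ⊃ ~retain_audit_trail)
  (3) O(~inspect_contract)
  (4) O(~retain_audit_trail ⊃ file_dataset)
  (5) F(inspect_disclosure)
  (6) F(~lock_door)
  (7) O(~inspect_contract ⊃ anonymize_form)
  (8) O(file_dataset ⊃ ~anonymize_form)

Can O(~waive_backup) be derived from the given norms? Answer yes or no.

Yes

Premise 3 states O(~inspect_contract) outright.
Premise 7 is O(~inspect_contract ⊃ anonymize_form); since O(~inspect_contract), deontic closure gives O(anonymize_form).
The contrapositive of premise 8 (O(file_dataset ⊃ ~anonymize_form)) is O(anonymize_form ⊃ ~file_dataset), and O(anonymize_form) is already established, so O(~file_dataset).
Premise 4 is O(~retain_audit_trail ⊃ file_dataset); contrapositively O(~file_dataset ⊃ retain_audit_trail). Since O(~file_dataset) holds, K gives O(retain_audit_trail).
The contrapositive of premise 2 (O(waive_backup ⊃ ~retain_audit_trail)) is O(retain_audit_trail ⊃ ~waive_backup), and O(retain_audit_trail) is already established, so O(~waive_backup).
Premises 1, 5, 6 do not contribute to this derivation.
So O(~waive_backup) follows.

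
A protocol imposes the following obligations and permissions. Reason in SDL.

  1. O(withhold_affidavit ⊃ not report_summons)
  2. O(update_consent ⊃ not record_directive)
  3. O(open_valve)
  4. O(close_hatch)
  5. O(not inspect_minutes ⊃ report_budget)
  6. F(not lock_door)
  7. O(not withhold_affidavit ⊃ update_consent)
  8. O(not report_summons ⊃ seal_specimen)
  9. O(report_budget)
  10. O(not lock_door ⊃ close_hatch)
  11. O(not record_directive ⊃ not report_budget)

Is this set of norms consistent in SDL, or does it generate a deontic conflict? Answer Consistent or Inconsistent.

Consistent

Premise 10 is O(not lock_door ⊃ close_hatch); even if O(close_hatch) held, inferring O(not lock_door) would be affirming the consequent — invalid.
So O(not lock_door) is not derivable, and the apparent clash with O(lock_door) does not arise.
A world satisfying every obligation exists (e.g. close_hatch=true, inspect_minutes=false, lock_door=true, open_valve=true, record_directive=true, report_budget=true, report_summons=false, seal_specimen=true, update_consent=false, withhold_affidavit=true); no atom is both obligatory and forbidden, so the set is consistent.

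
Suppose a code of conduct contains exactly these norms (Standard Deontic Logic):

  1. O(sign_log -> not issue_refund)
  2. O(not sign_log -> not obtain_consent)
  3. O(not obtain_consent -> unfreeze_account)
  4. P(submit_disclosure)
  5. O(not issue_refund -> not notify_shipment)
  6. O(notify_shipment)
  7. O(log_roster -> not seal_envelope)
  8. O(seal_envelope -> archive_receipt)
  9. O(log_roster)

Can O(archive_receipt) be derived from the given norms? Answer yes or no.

No

Premise 8 is O(seal_envelope -> archive_receipt), but O(seal_envelope) is not derivable from the premises, so it does not yield O(archive_receipt).
No other premise forces O(archive_receipt). An ideal world satisfying every premise can still have archive_receipt false, so O(archive_receipt) is not derivable.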